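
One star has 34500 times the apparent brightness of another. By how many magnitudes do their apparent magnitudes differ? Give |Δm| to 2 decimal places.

|Δm| ≈ 11.34

Pogson: Δm = −2.5 log₁₀(ratio) = −2.5 log₁₀(34500) = −2.5 × 4.5378 = -11.345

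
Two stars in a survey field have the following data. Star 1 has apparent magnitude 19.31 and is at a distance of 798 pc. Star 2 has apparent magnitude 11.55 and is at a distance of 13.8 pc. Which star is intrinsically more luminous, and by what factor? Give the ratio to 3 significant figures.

Star 1 is more luminous, by a factor of 2.63.

Star 1: M = m − 5 log₁₀ d + 5 = 19.31 − 5·2.9020 + 5 = 9.800
Star 2: M = m − 5 log₁₀ d + 5 = 11.55 − 5·1.1399 + 5 = 10.851
ΔM = M_1 − M_2 = 9.800 − (10.851) = -1.051; smaller M is more luminous → Star 1.
L ratio = 10^(0.4 |ΔM|) = 10^0.420 = 2.632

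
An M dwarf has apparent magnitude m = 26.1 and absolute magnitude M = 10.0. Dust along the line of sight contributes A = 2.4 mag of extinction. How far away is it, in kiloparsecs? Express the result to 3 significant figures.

d ≈ 5.50 kpc

m − M = 5 log₁₀(d/10 pc) + A  ⇒  26.1 − (10.0) − 2.4 = 5 log₁₀(d/10)
13.700 = 5 log₁₀(d/10)
log₁₀ d = (m − M − A)/5 + 1 = 3.7400
d = 10^3.7400 = 5495 pc
= 5.495 kpc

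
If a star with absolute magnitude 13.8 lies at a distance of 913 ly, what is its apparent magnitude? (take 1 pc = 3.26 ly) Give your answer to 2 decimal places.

m ≈ 21.04

d = 913 ly / 3.26 = 280.1 pc
m = M + 5 log₁₀ d − 5 = 13.8 + 5·2.4473 − 5 = 21.036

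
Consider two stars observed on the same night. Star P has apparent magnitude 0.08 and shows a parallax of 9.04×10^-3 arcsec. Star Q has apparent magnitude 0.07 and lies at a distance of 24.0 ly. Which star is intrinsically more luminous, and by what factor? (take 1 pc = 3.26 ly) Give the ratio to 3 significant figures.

Star P is more luminous, by a factor of 224.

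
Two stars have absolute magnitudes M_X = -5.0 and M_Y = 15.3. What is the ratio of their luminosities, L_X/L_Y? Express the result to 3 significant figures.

L_X/L_Y ≈ 1.32×10^8

ΔM = M_X − M_Y = -20.3
L_X/L_Y = 10^(−0.4 ΔM) = 10^8.120 = 1.318×10^8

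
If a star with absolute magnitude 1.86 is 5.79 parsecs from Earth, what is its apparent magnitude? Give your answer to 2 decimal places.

m ≈ 0.67

m = M + 5 log₁₀ d − 5 = 1.86 + 5·0.7627 − 5 = 0.673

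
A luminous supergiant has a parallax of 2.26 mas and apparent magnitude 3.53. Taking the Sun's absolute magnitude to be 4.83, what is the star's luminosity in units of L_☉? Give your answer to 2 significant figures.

L/L_☉ ≈ 6500

d = 1/p = 1000/2.26 mas = 442.5 pc
M = m − 5 log₁₀ d + 5 = 3.53 − 5·2.6459 + 5 = -4.699
M − M_☉ = -4.699 − 4.83 = -9.529
L/L_☉ = 10^(−0.4 × -9.529) = 6483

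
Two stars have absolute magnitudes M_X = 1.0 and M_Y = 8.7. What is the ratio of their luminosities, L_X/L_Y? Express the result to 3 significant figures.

L_X/L_Y ≈ 1200

ΔM = M_X − M_Y = -7.7
L_X/L_Y = 10^(−0.4 ΔM) = 10^3.080 = 1202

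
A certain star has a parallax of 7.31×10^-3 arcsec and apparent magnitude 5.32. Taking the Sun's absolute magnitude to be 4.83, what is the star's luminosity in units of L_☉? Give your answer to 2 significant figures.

d = 1/p = 1/7.31×10^-3″ = 136.8 pc
M = m − 5 log₁₀ d + 5 = 5.32 − 5·2.1361 + 5 = -0.360
M − M_☉ = -0.360 − 4.83 = -5.190
L/L_☉ = 10^(−0.4 × -5.190) = 119.2

L/L_☉ ≈ 120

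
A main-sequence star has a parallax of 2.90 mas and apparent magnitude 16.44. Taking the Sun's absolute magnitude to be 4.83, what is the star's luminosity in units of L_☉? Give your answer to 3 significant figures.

d = 1/p = 1000/2.90 mas = 344.8 pc
M = m − 5 log₁₀ d + 5 = 16.44 − 5·2.5376 + 5 = 8.752
M − M_☉ = 8.752 − 4.83 = 3.922
L/L_☉ = 10^(−0.4 × 3.922) = 0.02699

L/L_☉ ≈ 0.0270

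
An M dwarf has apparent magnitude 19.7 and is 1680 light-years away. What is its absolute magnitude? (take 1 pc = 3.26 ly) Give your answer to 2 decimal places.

d = 1680 ly / 3.26 = 515.3 pc
5 log₁₀(d/10 pc) = 5 log₁₀(515.3) − 5 = 8.560
M = m − 5 log₁₀(d/10) = 19.7 − 8.560 = 11.140

M ≈ 11.14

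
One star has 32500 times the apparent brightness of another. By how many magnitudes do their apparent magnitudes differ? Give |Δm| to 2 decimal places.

|Δm| ≈ 11.28

Pogson: Δm = −2.5 log₁₀(ratio) = −2.5 log₁₀(32500) = −2.5 × 4.5119 = -11.280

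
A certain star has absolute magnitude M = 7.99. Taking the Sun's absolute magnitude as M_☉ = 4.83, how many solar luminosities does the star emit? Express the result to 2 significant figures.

M − M_☉ = 7.99 − 4.83 = 3.160
L/L_☉ = 10^(−0.4 (M − M_☉)) = 10^-1.264 = 0.05445

L/L_☉ ≈ 0.054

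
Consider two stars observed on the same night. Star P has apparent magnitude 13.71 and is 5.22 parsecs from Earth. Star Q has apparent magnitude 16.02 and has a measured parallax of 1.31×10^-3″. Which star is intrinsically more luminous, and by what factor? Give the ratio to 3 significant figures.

Star Q is more luminous, by a factor of 2550.

Star P: M = m − 5 log₁₀ d + 5 = 13.71 − 5·0.7177 + 5 = 15.122
Star Q: d = 1/p = 1/1.31×10^-3″ = 763.4 pc
Star Q: M = m − 5 log₁₀ d + 5 = 16.02 − 5·2.8827 + 5 = 6.606
ΔM = M_P − M_Q = 15.122 − (6.606) = 8.515; smaller M is more luminous → Star Q.
L ratio = 10^(0.4 |ΔM|) = 10^3.406 = 2548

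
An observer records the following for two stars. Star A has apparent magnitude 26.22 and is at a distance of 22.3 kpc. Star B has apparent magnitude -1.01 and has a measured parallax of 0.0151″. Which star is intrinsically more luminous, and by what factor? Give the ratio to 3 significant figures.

Star B is more luminous, by a factor of 688000.

Star A: d = 22.3 kpc = 22300 pc
Star A: M = m − 5 log₁₀ d + 5 = 26.22 − 5·4.3483 + 5 = 9.478
Star B: d = 1/p = 1/0.0151″ = 66.23 pc
Star B: M = m − 5 log₁₀ d + 5 = -1.01 − 5·1.8210 + 5 = -5.115
ΔM = M_A − M_B = 9.478 − (-5.115) = 14.594; smaller M is more luminous → Star B.
L ratio = 10^(0.4 |ΔM|) = 10^5.837 = 687800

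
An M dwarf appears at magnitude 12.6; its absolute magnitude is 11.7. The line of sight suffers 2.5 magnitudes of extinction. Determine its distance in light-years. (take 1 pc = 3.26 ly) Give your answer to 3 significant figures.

m − M = 5 log₁₀(d/10 pc) + A  ⇒  12.6 − (11.7) − 2.5 = 5 log₁₀(d/10)
-1.600 = 5 log₁₀(d/10)
log₁₀ d = (m − M − A)/5 + 1 = 0.6800
d = 10^0.6800 = 4.786 pc
= 15.60 ly

d ≈ 15.6 ly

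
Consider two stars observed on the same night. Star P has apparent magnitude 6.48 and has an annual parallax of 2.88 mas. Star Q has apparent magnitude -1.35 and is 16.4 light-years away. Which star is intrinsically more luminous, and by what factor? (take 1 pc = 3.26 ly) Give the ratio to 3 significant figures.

Star P: p = 2.88 mas = 2.88×10^-3″ → d = 1/p = 347.2 pc
Star P: M = m − 5 log₁₀ d + 5 = 6.48 − 5·2.5406 + 5 = -1.223
Star Q: d = 16.4 ly / 3.26 = 5.031 pc
Star Q: M = m − 5 log₁₀ d + 5 = -1.35 − 5·0.7016 + 5 = 0.142
ΔM = M_P − M_Q = -1.223 − (0.142) = -1.365; smaller M is more luminous → Star P.
L ratio = 10^(0.4 |ΔM|) = 10^0.546 = 3.515

Star P is more luminous, by a factor of 3.52.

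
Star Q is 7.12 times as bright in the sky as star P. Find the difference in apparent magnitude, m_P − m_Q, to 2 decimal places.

m_P − m_Q ≈ 2.13

Pogson: Δm = −2.5 log₁₀(ratio) = −2.5 log₁₀(7.12) = −2.5 × 0.8525 = -2.131
Star Q is brighter so has the smaller magnitude: m_P − m_Q is positive.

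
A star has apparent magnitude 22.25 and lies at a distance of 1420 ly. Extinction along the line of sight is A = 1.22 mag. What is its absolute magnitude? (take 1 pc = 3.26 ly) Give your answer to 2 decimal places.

d = 1420 ly / 3.26 = 435.6 pc
5 log₁₀(d/10 pc) = 5 log₁₀(435.6) − 5 = 8.195
M = m − 5 log₁₀(d/10) − A = 22.25 − 8.195 − 1.22 = 12.835

M ≈ 12.83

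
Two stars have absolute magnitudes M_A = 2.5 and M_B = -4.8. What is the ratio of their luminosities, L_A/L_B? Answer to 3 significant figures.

L_A/L_B ≈ 1.20×10^-3

ΔM = M_A − M_B = 7.3
L_A/L_B = 10^(−0.4 ΔM) = 10^-2.920 = 1.202×10^-3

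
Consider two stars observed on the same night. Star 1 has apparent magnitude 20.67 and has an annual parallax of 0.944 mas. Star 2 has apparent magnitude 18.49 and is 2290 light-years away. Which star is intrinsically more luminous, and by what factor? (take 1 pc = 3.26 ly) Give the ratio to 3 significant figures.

Star 1: p = 0.944 mas = 9.44×10^-4″ → d = 1/p = 1059 pc
Star 1: M = m − 5 log₁₀ d + 5 = 20.67 − 5·3.0250 + 5 = 10.545
Star 2: d = 2290 ly / 3.26 = 702.5 pc
Star 2: M = m − 5 log₁₀ d + 5 = 18.49 − 5·2.8466 + 5 = 9.257
ΔM = M_1 − M_2 = 10.545 − (9.257) = 1.288; smaller M is more luminous → Star 2.
L ratio = 10^(0.4 |ΔM|) = 10^0.515 = 3.275

Star 2 is more luminous, by a factor of 3.27.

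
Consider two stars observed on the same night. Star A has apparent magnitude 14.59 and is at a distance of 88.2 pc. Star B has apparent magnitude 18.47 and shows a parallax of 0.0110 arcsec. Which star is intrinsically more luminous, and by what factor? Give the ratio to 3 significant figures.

Star A is more luminous, by a factor of 33.6.

Star A: M = m − 5 log₁₀ d + 5 = 14.59 − 5·1.9455 + 5 = 9.863
Star B: d = 1/p = 1/0.0110″ = 90.91 pc
Star B: M = m − 5 log₁₀ d + 5 = 18.47 − 5·1.9586 + 5 = 13.677
ΔM = M_A − M_B = 9.863 − (13.677) = -3.814; smaller M is more luminous → Star A.
L ratio = 10^(0.4 |ΔM|) = 10^1.526 = 33.55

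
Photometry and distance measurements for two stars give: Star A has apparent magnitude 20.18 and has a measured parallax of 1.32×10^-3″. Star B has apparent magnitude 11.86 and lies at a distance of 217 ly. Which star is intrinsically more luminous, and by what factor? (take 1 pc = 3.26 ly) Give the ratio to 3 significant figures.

Star B is more luminous, by a factor of 16.4.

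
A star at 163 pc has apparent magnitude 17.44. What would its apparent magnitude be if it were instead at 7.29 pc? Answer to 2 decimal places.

m ≈ 10.69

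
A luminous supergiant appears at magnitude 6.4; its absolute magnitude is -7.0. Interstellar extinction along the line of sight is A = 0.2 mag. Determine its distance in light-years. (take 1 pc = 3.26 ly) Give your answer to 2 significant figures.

d ≈ 14000 ly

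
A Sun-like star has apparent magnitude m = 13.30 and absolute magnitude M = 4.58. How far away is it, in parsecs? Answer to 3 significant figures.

μ = m − M = 8.720
m − M = 5 log₁₀ d − 5
log₁₀ d = (m − M)/5 + 1 = 2.7440
d = 10^2.7440 = 554.6 pc

d ≈ 555 pc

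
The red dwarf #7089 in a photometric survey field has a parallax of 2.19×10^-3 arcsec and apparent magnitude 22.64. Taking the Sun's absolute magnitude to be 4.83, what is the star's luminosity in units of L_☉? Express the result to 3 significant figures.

L/L_☉ ≈ 1.57×10^-4

d = 1/p = 1/2.19×10^-3″ = 456.6 pc
M = m − 5 log₁₀ d + 5 = 22.64 − 5·2.6596 + 5 = 14.342
M − M_☉ = 14.342 − 4.83 = 9.512
L/L_☉ = 10^(−0.4 × 9.512) = 1.567×10^-4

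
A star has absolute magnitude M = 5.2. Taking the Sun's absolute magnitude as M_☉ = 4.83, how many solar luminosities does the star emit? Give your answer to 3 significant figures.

L/L_☉ ≈ 0.711

M − M_☉ = 5.2 − 4.83 = 0.370
L/L_☉ = 10^(−0.4 (M − M_☉)) = 10^-0.148 = 0.7112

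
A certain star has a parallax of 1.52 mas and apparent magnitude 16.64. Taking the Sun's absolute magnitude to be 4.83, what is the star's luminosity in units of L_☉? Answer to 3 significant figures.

L/L_☉ ≈ 0.0817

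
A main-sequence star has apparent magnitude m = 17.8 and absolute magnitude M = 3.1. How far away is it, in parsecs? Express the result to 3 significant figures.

μ = m − M = 14.700
m − M = 5 log₁₀ d − 5
log₁₀ d = (m − M)/5 + 1 = 3.9400
d = 10^3.9400 = 8710 pc

d ≈ 8710 pc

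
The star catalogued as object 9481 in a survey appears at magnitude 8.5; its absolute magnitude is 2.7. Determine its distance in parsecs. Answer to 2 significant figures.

d ≈ 140 pc

Distance modulus: m − M = 8.5 − (2.7) = 5.800
m − M = 5 log₁₀ d − 5
log₁₀ d = (m − M)/5 + 1 = 2.1600
d = 10^2.1600 = 144.5 pc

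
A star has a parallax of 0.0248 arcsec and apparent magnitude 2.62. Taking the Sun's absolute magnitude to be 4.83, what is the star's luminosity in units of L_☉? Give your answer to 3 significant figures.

d = 1/p = 1/0.0248″ = 40.32 pc
M = m − 5 log₁₀ d + 5 = 2.62 − 5·1.6055 + 5 = -0.408
M − M_☉ = -0.408 − 4.83 = -5.238
L/L_☉ = 10^(−0.4 × -5.238) = 124.5

L/L_☉ ≈ 124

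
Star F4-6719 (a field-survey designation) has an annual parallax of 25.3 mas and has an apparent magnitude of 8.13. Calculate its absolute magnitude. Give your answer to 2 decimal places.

M ≈ 5.15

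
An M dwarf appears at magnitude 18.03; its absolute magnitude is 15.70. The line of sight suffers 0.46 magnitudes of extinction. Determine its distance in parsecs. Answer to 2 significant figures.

d ≈ 24 pc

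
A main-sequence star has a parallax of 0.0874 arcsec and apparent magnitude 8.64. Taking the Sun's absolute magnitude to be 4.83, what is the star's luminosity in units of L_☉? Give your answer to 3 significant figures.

L/L_☉ ≈ 0.0392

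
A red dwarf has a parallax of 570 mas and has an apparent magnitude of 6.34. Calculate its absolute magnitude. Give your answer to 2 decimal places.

M ≈ 10.12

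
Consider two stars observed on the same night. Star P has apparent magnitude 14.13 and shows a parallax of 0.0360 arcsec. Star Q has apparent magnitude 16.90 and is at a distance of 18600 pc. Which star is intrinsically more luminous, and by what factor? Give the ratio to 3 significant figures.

Star Q is more luminous, by a factor of 35000.

Star P: d = 1/p = 1/0.0360″ = 27.78 pc
Star P: M = m − 5 log₁₀ d + 5 = 14.13 − 5·1.4437 + 5 = 11.912
Star Q: M = m − 5 log₁₀ d + 5 = 16.90 − 5·4.2695 + 5 = 0.552
ΔM = M_P − M_Q = 11.912 − (0.552) = 11.359; smaller M is more luminous → Star Q.
L ratio = 10^(0.4 |ΔM|) = 10^4.544 = 34960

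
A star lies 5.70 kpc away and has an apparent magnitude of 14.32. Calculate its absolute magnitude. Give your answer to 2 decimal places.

d = 5.70 kpc = 5700 pc
5 log₁₀(d/10 pc) = 5 log₁₀(5700) − 5 = 13.779
M = m − 5 log₁₀(d/10) = 14.32 − 13.779 = 0.541

M ≈ 0.54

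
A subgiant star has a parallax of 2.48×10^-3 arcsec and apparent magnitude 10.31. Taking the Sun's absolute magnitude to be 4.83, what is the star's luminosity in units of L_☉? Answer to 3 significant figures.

L/L_☉ ≈ 10.4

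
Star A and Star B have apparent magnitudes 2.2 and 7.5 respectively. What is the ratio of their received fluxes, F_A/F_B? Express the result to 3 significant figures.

Magnitude difference = -5.3
Flux ratio = 10^(−0.4 Δm) = 10^(−0.4 × -5.3) = 10^2.120 = 131.8

F_A/F_B ≈ 132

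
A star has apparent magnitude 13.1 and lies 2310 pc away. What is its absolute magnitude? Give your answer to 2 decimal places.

M ≈ 1.28

5 log₁₀(d/10 pc) = 5 log₁₀(2310) − 5 = 11.818
M = m − 5 log₁₀(d/10) = 13.1 − 11.818 = 1.282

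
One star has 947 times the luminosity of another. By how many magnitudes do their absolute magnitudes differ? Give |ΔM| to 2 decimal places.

|ΔM| ≈ 7.44

Pogson: ΔM = −2.5 log₁₀(ratio) = −2.5 log₁₀(947) = −2.5 × 2.9763 = -7.441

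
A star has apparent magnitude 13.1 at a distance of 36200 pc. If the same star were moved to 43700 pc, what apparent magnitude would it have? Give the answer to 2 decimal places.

Flux ∝ 1/d², so Δm = 5 log₁₀(d₂/d₁) = 5 log₁₀(43700/36200) = 0.409
m₂ = m₁ + Δm = 13.1 + (0.409) = 13.509

m ≈ 13.51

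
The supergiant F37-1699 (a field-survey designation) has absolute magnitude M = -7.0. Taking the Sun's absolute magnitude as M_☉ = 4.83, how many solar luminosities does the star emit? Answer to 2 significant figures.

M − M_☉ = -7.0 − 4.83 = -11.830
L/L_☉ = 10^(−0.4 (M − M_☉)) = 10^4.732 = 53950

L/L_☉ ≈ 54000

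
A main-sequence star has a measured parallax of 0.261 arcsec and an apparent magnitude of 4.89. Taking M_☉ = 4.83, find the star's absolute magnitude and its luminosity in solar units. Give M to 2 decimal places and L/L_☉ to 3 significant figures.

d = 1/p = 1/0.261″ = 3.831 pc
M = m − 5 log₁₀ d + 5 = 4.89 − 5·0.5834 + 5 = 6.973
M − M_☉ = 6.973 − 4.83 = 2.143
L/L_☉ = 10^(−0.4 × 2.143) = 0.1389

M ≈ 6.97; L/L_☉ ≈ 0.139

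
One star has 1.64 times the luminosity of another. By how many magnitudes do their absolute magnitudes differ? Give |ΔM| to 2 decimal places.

|ΔM| ≈ 0.54

Pogson: ΔM = −2.5 log₁₀(ratio) = −2.5 log₁₀(1.64) = −2.5 × 0.2148 = -0.537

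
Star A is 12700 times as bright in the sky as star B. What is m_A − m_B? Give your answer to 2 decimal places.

m_A − m_B ≈ -10.26

Pogson: Δm = −2.5 log₁₀(ratio) = −2.5 log₁₀(12700) = −2.5 × 4.1038 = -10.260
Star A is brighter, so it has the smaller magnitude: the difference is negative.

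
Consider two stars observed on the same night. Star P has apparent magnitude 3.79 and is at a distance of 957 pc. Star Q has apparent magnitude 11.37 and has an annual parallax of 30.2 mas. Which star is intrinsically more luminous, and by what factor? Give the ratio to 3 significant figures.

Star P is more luminous, by a factor of 899000.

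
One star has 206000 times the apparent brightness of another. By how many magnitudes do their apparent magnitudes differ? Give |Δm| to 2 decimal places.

|Δm| ≈ 13.28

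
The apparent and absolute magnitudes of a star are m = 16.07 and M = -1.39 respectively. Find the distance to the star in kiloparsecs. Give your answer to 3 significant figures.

Distance modulus: m − M = 16.07 − (-1.39) = 17.460
m − M = 5 log₁₀ d − 5
log₁₀ d = (m − M)/5 + 1 = 4.4920
d = 10^4.4920 = 31050 pc
= 31.05 kpc

d ≈ 31.0 kpc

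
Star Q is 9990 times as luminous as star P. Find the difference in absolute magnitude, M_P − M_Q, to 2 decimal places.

M_P − M_Q ≈ 10.00

Pogson: ΔM = −2.5 log₁₀(ratio) = −2.5 log₁₀(9990) = −2.5 × 3.9996 = -9.999
Star Q is brighter so has the smaller magnitude: M_P − M_Q is positive.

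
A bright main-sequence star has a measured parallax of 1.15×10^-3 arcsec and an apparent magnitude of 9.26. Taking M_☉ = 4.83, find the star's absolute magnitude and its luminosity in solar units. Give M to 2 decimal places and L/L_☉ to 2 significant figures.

M ≈ -0.44; L/L_☉ ≈ 130

d = 1/p = 1/1.15×10^-3″ = 869.6 pc
M = m − 5 log₁₀ d + 5 = 9.26 − 5·2.9393 + 5 = -0.437
M − M_☉ = -0.437 − 4.83 = -5.267
L/L_☉ = 10^(−0.4 × -5.267) = 127.8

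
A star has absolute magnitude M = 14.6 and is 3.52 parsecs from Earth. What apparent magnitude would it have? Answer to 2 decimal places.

m ≈ 12.33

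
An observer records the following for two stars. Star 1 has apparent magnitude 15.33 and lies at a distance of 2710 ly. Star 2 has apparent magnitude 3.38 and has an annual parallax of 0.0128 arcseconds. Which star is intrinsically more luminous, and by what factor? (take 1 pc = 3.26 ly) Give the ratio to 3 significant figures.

Star 1: d = 2710 ly / 3.26 = 831.3 pc
Star 1: M = m − 5 log₁₀ d + 5 = 15.33 − 5·2.9198 + 5 = 5.731
Star 2: d = 1/p = 1/0.0128″ = 78.12 pc
Star 2: M = m − 5 log₁₀ d + 5 = 3.38 − 5·1.8928 + 5 = -1.084
ΔM = M_1 − M_2 = 5.731 − (-1.084) = 6.815; smaller M is more luminous → Star 2.
L ratio = 10^(0.4 |ΔM|) = 10^2.726 = 532.2

Star 2 is more luminous, by a factor of 532.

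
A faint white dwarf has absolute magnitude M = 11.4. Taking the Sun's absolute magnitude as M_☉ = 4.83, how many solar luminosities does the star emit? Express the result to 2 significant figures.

M − M_☉ = 11.4 − 4.83 = 6.570
L/L_☉ = 10^(−0.4 (M − M_☉)) = 10^-2.628 = 2.355×10^-3

L/L_☉ ≈ 2.4×10^-3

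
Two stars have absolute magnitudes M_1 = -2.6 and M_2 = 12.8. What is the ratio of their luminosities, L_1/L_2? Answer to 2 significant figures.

L_1/L_2 ≈ 1.4×10^6

ΔM = M_1 − M_2 = -15.4
L_1/L_2 = 10^(−0.4 ΔM) = 10^6.160 = 1.445×10^6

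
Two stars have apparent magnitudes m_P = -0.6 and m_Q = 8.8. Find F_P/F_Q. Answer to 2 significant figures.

Δm = -0.6 − (8.8) = -9.4
Flux ratio = 10^(−0.4 Δm) = 10^(−0.4 × -9.4) = 10^3.760 = 5754

F_P/F_Q ≈ 5800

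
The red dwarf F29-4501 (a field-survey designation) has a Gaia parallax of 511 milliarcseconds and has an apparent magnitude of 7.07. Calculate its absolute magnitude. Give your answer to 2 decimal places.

p = 511 mas = 0.511″ → d = 1/p = 1.957 pc
5 log₁₀(d/10 pc) = 5 log₁₀(1.957) − 5 = -3.542
M = m − 5 log₁₀(d/10) = 7.07 + 3.542 = 10.612

M ≈ 10.61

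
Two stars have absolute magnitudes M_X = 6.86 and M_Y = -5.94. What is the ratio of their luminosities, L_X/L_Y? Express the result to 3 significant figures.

ΔM = M_X − M_Y = 12.80
L_X/L_Y = 10^(−0.4 ΔM) = 10^-5.120 = 7.586×10^-6

L_X/L_Y ≈ 7.59×10^-6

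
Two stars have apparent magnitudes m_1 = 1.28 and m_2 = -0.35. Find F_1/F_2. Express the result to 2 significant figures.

Magnitude difference = 1.63
Flux ratio = 10^(−0.4 Δm) = 10^(−0.4 × 1.63) = 10^-0.652 = 0.2228

F_1/F_2 ≈ 0.22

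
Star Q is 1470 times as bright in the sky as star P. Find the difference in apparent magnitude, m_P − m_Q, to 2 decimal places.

m_P − m_Q ≈ 7.92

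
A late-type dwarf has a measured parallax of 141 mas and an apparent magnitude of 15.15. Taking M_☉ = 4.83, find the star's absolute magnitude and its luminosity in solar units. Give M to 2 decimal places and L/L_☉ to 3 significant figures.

M ≈ 15.90; L/L_☉ ≈ 3.75×10^-5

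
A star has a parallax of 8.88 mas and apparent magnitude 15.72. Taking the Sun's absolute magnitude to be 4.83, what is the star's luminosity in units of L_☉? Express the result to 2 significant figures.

d = 1/p = 1000/8.88 mas = 112.6 pc
M = m − 5 log₁₀ d + 5 = 15.72 − 5·2.0516 + 5 = 10.462
M − M_☉ = 10.462 − 4.83 = 5.632
L/L_☉ = 10^(−0.4 × 5.632) = 5.587×10^-3

L/L_☉ ≈ 5.6×10^-3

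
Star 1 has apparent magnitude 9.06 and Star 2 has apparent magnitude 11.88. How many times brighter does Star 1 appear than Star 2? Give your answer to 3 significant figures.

Δm = 9.06 − (11.88) = -2.82
Flux ratio = 10^(−0.4 Δm) = 10^(−0.4 × -2.82) = 10^1.128 = 13.43

13.4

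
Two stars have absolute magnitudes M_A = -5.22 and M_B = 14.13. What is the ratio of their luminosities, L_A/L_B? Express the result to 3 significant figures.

ΔM = M_A − M_B = -19.35
L_A/L_B = 10^(−0.4 ΔM) = 10^7.740 = 5.495×10^7

L_A/L_B ≈ 5.50×10^7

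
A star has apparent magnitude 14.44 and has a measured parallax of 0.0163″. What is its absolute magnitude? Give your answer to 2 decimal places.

d = 1/p = 1/0.0163″ = 61.35 pc
5 log₁₀(d/10 pc) = 5 log₁₀(61.35) − 5 = 3.939
M = m − 5 log₁₀(d/10) = 14.44 − 3.939 = 10.501

M ≈ 10.50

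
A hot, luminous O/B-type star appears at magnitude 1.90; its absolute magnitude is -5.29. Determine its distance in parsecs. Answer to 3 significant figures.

d ≈ 274 pc

Distance modulus: m − M = 1.90 − (-5.29) = 7.190
m − M = 5 log₁₀ d − 5
log₁₀ d = (m − M)/5 + 1 = 2.4380
d = 10^2.4380 = 274.2 pc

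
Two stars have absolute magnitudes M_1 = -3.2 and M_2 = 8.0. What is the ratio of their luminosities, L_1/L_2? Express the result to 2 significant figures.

L_1/L_2 ≈ 30000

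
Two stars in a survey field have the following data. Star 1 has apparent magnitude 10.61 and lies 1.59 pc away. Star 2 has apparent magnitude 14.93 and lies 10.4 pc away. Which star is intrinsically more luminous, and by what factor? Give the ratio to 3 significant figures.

Star 1 is more luminous, by a factor of 1.25.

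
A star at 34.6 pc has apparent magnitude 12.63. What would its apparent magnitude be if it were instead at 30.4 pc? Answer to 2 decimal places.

m ≈ 12.35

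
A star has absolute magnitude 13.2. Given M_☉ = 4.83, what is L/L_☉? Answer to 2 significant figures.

L/L_☉ ≈ 4.5×10^-4

M − M_☉ = 13.2 − 4.83 = 8.370
L/L_☉ = 10^(−0.4 (M − M_☉)) = 10^-3.348 = 4.487×10^-4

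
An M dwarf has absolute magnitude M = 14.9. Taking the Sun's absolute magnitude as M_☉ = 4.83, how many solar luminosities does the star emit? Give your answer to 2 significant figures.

M − M_☉ = 14.9 − 4.83 = 10.070
L/L_☉ = 10^(−0.4 (M − M_☉)) = 10^-4.028 = 9.376×10^-5

L/L_☉ ≈ 9.4×10^-5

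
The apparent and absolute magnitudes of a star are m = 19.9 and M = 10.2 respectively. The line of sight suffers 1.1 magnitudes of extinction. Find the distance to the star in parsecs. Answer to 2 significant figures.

d ≈ 520 pc

m − M = 5 log₁₀(d/10 pc) + A  ⇒  19.9 − (10.2) − 1.1 = 5 log₁₀(d/10)
8.600 = 5 log₁₀(d/10)
log₁₀ d = (m − M − A)/5 + 1 = 2.7200
d = 10^2.7200 = 524.8 pc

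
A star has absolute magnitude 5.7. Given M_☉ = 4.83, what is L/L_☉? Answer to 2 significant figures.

M − M_☉ = 5.7 − 4.83 = 0.870
L/L_☉ = 10^(−0.4 (M − M_☉)) = 10^-0.348 = 0.4487

L/L_☉ ≈ 0.45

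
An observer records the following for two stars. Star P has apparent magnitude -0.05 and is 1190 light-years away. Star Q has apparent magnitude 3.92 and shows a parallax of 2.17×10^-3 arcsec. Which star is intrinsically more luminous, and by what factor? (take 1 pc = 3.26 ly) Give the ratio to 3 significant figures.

Star P: d = 1190 ly / 3.26 = 365.0 pc
Star P: M = m − 5 log₁₀ d + 5 = -0.05 − 5·2.5623 + 5 = -7.862
Star Q: d = 1/p = 1/2.17×10^-3″ = 460.8 pc
Star Q: M = m − 5 log₁₀ d + 5 = 3.92 − 5·2.6635 + 5 = -4.398
ΔM = M_P − M_Q = -7.862 − (-4.398) = -3.464; smaller M is more luminous → Star P.
L ratio = 10^(0.4 |ΔM|) = 10^1.386 = 24.30

Star P is more luminous, by a factor of 24.3.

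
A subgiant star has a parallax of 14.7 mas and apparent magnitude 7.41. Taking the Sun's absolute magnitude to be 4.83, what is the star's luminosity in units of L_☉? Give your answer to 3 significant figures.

d = 1/p = 1000/14.7 mas = 68.03 pc
M = m − 5 log₁₀ d + 5 = 7.41 − 5·1.8327 + 5 = 3.247
M − M_☉ = 3.247 − 4.83 = -1.583
L/L_☉ = 10^(−0.4 × -1.583) = 4.299

L/L_☉ ≈ 4.30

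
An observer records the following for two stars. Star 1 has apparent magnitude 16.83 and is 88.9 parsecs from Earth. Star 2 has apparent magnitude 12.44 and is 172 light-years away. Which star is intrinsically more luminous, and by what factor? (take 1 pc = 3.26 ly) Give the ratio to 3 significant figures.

Star 1: M = m − 5 log₁₀ d + 5 = 16.83 − 5·1.9489 + 5 = 12.085
Star 2: d = 172 ly / 3.26 = 52.76 pc
Star 2: M = m − 5 log₁₀ d + 5 = 12.44 − 5·1.7223 + 5 = 8.828
ΔM = M_1 − M_2 = 12.085 − (8.828) = 3.257; smaller M is more luminous → Star 2.
L ratio = 10^(0.4 |ΔM|) = 10^1.303 = 20.08

Star 2 is more luminous, by a factor of 20.1.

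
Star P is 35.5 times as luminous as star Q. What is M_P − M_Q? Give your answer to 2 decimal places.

Pogson: ΔM = −2.5 log₁₀(ratio) = −2.5 log₁₀(35.5) = −2.5 × 1.5502 = -3.876
Star P is brighter, so it has the smaller magnitude: the difference is negative.

M_P − M_Q ≈ -3.88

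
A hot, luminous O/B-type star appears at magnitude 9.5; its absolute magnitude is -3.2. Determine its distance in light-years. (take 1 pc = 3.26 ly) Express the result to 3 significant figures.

d ≈ 11300 ly

Distance modulus: m − M = 9.5 − (-3.2) = 12.700
m − M = 5 log₁₀ d − 5
log₁₀ d = (m − M)/5 + 1 = 3.5400
d = 10^3.5400 = 3467 pc
= 11300 ly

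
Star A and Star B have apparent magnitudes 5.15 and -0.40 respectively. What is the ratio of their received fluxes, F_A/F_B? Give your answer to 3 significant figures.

Δm = 5.15 − (-0.40) = 5.55
Flux ratio = 10^(−0.4 Δm) = 10^(−0.4 × 5.55) = 10^-2.220 = 6.026×10^-3

F_A/F_B ≈ 6.03×10^-3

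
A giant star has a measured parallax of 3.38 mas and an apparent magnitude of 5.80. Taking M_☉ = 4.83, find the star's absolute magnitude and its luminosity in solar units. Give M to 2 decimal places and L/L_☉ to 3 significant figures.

M ≈ -1.56; L/L_☉ ≈ 358

d = 1/p = 1000/3.38 mas = 295.9 pc
M = m − 5 log₁₀ d + 5 = 5.80 − 5·2.4711 + 5 = -1.555
M − M_☉ = -1.555 − 4.83 = -6.385
L/L_☉ = 10^(−0.4 × -6.385) = 358.2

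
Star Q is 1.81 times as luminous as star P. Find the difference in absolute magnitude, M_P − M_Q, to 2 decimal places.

M_P − M_Q ≈ 0.64

Pogson: ΔM = −2.5 log₁₀(ratio) = −2.5 log₁₀(1.81) = −2.5 × 0.2577 = -0.644
Star Q is brighter so has the smaller magnitude: M_P − M_Q is positive.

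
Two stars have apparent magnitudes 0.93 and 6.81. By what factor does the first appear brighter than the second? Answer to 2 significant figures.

Δm = 0.93 − (6.81) = -5.88
Flux ratio = 10^(−0.4 Δm) = 10^(−0.4 × -5.88) = 10^2.352 = 224.9

220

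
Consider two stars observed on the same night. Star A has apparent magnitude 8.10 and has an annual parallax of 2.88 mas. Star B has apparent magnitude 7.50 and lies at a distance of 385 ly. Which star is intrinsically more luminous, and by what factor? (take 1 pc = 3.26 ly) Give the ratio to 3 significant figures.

Star A is more luminous, by a factor of 4.97.

Star A: p = 2.88 mas = 2.88×10^-3″ → d = 1/p = 347.2 pc
Star A: M = m − 5 log₁₀ d + 5 = 8.10 − 5·2.5406 + 5 = 0.397
Star B: d = 385 ly / 3.26 = 118.1 pc
Star B: M = m − 5 log₁₀ d + 5 = 7.50 − 5·2.0722 + 5 = 2.139
ΔM = M_A − M_B = 0.397 − (2.139) = -1.742; smaller M is more luminous → Star A.
L ratio = 10^(0.4 |ΔM|) = 10^0.697 = 4.974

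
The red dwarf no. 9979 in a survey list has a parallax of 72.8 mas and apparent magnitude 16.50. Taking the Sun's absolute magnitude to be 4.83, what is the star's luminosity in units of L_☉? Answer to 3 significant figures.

L/L_☉ ≈ 4.05×10^-5

d = 1/p = 1000/72.8 mas = 13.74 pc
M = m − 5 log₁₀ d + 5 = 16.50 − 5·1.1379 + 5 = 15.811
M − M_☉ = 15.811 − 4.83 = 10.981
L/L_☉ = 10^(−0.4 × 10.981) = 4.053×10^-5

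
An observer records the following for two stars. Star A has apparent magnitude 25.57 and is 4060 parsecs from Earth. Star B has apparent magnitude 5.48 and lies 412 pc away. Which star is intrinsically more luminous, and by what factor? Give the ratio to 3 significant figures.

Star A: M = m − 5 log₁₀ d + 5 = 25.57 − 5·3.6085 + 5 = 12.527
Star B: M = m − 5 log₁₀ d + 5 = 5.48 − 5·2.6149 + 5 = -2.594
ΔM = M_A − M_B = 12.527 − (-2.594) = 15.122; smaller M is more luminous → Star B.
L ratio = 10^(0.4 |ΔM|) = 10^6.049 = 1.119×10^6

Star B is more luminous, by a factor of 1.12×10^6.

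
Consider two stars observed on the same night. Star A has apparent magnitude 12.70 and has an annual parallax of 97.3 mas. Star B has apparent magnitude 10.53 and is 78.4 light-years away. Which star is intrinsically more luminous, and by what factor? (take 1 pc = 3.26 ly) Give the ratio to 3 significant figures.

Star A: p = 97.3 mas = 0.0973″ → d = 1/p = 10.28 pc
Star A: M = m − 5 log₁₀ d + 5 = 12.70 − 5·1.0119 + 5 = 12.641
Star B: d = 78.4 ly / 3.26 = 24.05 pc
Star B: M = m − 5 log₁₀ d + 5 = 10.53 − 5·1.3811 + 5 = 8.625
ΔM = M_A − M_B = 12.641 − (8.625) = 4.016; smaller M is more luminous → Star B.
L ratio = 10^(0.4 |ΔM|) = 10^1.606 = 40.40

Star B is more luminous, by a factor of 40.4.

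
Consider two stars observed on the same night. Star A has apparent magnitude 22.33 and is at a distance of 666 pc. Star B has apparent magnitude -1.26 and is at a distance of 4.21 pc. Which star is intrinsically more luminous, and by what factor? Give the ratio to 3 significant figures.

Star A: M = m − 5 log₁₀ d + 5 = 22.33 − 5·2.8235 + 5 = 13.213
Star B: M = m − 5 log₁₀ d + 5 = -1.26 − 5·0.6243 + 5 = 0.619
ΔM = M_A − M_B = 13.213 − (0.619) = 12.594; smaller M is more luminous → Star B.
L ratio = 10^(0.4 |ΔM|) = 10^5.038 = 109000

Star B is more luminous, by a factor of 109000.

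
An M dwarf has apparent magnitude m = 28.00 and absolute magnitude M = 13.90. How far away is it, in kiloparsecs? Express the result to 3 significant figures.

d ≈ 6.61 kpc

Distance modulus: m − M = 28.00 − (13.90) = 14.100
m − M = 5 log₁₀ d − 5
log₁₀ d = (m − M)/5 + 1 = 3.8200
d = 10^3.8200 = 6607 pc
= 6.607 kpc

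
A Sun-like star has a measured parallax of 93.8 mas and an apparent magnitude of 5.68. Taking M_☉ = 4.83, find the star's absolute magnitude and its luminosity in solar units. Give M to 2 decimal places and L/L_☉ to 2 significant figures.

M ≈ 5.54; L/L_☉ ≈ 0.52

d = 1/p = 1000/93.8 mas = 10.66 pc
M = m − 5 log₁₀ d + 5 = 5.68 − 5·1.0278 + 5 = 5.541
M − M_☉ = 5.541 − 4.83 = 0.711
L/L_☉ = 10^(−0.4 × 0.711) = 0.5195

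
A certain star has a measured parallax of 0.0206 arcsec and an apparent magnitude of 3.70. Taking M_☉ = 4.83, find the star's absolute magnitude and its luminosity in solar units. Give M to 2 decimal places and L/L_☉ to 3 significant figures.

M ≈ 0.27; L/L_☉ ≈ 66.7

d = 1/p = 1/0.0206″ = 48.54 pc
M = m − 5 log₁₀ d + 5 = 3.70 − 5·1.6861 + 5 = 0.269
M − M_☉ = 0.269 − 4.83 = -4.561
L/L_☉ = 10^(−0.4 × -4.561) = 66.72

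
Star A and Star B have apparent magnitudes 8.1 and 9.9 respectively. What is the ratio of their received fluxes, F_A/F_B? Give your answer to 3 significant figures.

Δm = 8.1 − (9.9) = -1.8
Flux ratio = 10^(−0.4 Δm) = 10^(−0.4 × -1.8) = 10^0.720 = 5.248

F_A/F_B ≈ 5.25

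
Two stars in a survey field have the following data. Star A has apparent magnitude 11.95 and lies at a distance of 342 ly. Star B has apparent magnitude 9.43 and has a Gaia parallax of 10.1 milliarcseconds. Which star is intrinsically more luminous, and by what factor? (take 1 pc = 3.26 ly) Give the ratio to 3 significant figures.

Star B is more luminous, by a factor of 9.07.

Star A: d = 342 ly / 3.26 = 104.9 pc
Star A: M = m − 5 log₁₀ d + 5 = 11.95 − 5·2.0208 + 5 = 6.846
Star B: p = 10.1 mas = 0.0101″ → d = 1/p = 99.01 pc
Star B: M = m − 5 log₁₀ d + 5 = 9.43 − 5·1.9957 + 5 = 4.452
ΔM = M_A − M_B = 6.846 − (4.452) = 2.394; smaller M is more luminous → Star B.
L ratio = 10^(0.4 |ΔM|) = 10^0.958 = 9.073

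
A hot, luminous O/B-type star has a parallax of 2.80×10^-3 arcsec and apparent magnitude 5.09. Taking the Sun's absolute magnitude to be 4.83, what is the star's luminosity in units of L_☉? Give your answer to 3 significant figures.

L/L_☉ ≈ 1000

d = 1/p = 1/2.80×10^-3″ = 357.1 pc
M = m − 5 log₁₀ d + 5 = 5.09 − 5·2.5528 + 5 = -2.674
M − M_☉ = -2.674 − 4.83 = -7.504
L/L_☉ = 10^(−0.4 × -7.504) = 1004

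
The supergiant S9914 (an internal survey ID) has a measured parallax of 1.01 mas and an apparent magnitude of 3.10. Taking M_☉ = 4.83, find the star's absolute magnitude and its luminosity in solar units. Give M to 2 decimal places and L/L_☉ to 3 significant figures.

M ≈ -6.88; L/L_☉ ≈ 48200

d = 1/p = 1000/1.01 mas = 990.1 pc
M = m − 5 log₁₀ d + 5 = 3.10 − 5·2.9957 + 5 = -6.878
M − M_☉ = -6.878 − 4.83 = -11.708
L/L_☉ = 10^(−0.4 × -11.708) = 48230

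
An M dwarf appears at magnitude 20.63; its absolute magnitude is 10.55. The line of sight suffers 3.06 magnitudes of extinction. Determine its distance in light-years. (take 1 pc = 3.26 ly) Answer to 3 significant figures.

d ≈ 826 ly

m − M = 5 log₁₀(d/10 pc) + A  ⇒  20.63 − (10.55) − 3.06 = 5 log₁₀(d/10)
7.020 = 5 log₁₀(d/10)
log₁₀ d = (m − M − A)/5 + 1 = 2.4040
d = 10^2.4040 = 253.5 pc
= 826.5 ly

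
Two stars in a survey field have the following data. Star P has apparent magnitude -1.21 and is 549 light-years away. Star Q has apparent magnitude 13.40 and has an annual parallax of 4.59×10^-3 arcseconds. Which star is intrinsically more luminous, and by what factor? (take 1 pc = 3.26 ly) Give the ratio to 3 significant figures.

Star P: d = 549 ly / 3.26 = 168.4 pc
Star P: M = m − 5 log₁₀ d + 5 = -1.21 − 5·2.2264 + 5 = -7.342
Star Q: d = 1/p = 1/4.59×10^-3″ = 217.9 pc
Star Q: M = m − 5 log₁₀ d + 5 = 13.40 − 5·2.3382 + 5 = 6.709
ΔM = M_P − M_Q = -7.342 − (6.709) = -14.051; smaller M is more luminous → Star P.
L ratio = 10^(0.4 |ΔM|) = 10^5.620 = 417200

Star P is more luminous, by a factor of 417000.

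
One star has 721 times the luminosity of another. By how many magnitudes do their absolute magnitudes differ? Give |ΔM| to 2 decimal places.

|ΔM| ≈ 7.14

Pogson: ΔM = −2.5 log₁₀(ratio) = −2.5 log₁₀(721) = −2.5 × 2.8579 = -7.145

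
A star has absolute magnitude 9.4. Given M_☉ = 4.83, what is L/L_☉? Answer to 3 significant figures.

L/L_☉ ≈ 0.0149

M − M_☉ = 9.4 − 4.83 = 4.570
L/L_☉ = 10^(−0.4 (M − M_☉)) = 10^-1.828 = 0.01486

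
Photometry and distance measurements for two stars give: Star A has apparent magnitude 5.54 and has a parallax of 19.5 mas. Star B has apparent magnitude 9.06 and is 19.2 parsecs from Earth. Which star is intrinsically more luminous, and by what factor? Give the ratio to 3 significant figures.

Star A: p = 19.5 mas = 0.0195″ → d = 1/p = 51.28 pc
Star A: M = m − 5 log₁₀ d + 5 = 5.54 − 5·1.7100 + 5 = 1.990
Star B: M = m − 5 log₁₀ d + 5 = 9.06 − 5·1.2833 + 5 = 7.643
ΔM = M_A − M_B = 1.990 − (7.643) = -5.653; smaller M is more luminous → Star A.
L ratio = 10^(0.4 |ΔM|) = 10^2.261 = 182.5

Star A is more luminous, by a factor of 183.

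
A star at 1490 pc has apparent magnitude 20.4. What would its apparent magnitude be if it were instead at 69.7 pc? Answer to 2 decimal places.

m ≈ 13.75

Flux ∝ 1/d², so Δm = 5 log₁₀(d₂/d₁) = 5 log₁₀(69.7/1490) = -6.650
m₂ = m₁ + Δm = 20.4 + (-6.650) = 13.750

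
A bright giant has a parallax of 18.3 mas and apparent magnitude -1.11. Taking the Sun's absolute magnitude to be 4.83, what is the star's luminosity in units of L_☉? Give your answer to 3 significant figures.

L/L_☉ ≈ 7100

d = 1/p = 1000/18.3 mas = 54.64 pc
M = m − 5 log₁₀ d + 5 = -1.11 − 5·1.7375 + 5 = -4.798
M − M_☉ = -4.798 − 4.83 = -9.628
L/L_☉ = 10^(−0.4 × -9.628) = 7097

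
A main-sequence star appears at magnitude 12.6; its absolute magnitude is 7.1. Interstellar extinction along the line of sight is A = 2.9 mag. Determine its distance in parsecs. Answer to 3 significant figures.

m − M = 5 log₁₀(d/10 pc) + A  ⇒  12.6 − (7.1) − 2.9 = 5 log₁₀(d/10)
2.600 = 5 log₁₀(d/10)
log₁₀ d = (m − M − A)/5 + 1 = 1.5200
d = 10^1.5200 = 33.11 pc

d ≈ 33.1 pc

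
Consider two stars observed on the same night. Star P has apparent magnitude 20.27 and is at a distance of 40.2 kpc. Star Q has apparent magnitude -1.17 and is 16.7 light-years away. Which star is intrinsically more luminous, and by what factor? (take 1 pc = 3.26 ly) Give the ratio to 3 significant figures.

Star P: d = 40.2 kpc = 40200 pc
Star P: M = m − 5 log₁₀ d + 5 = 20.27 − 5·4.6042 + 5 = 2.249
Star Q: d = 16.7 ly / 3.26 = 5.123 pc
Star Q: M = m − 5 log₁₀ d + 5 = -1.17 − 5·0.7095 + 5 = 0.283
ΔM = M_P − M_Q = 2.249 − (0.283) = 1.966; smaller M is more luminous → Star Q.
L ratio = 10^(0.4 |ΔM|) = 10^0.787 = 6.117

Star Q is more luminous, by a factor of 6.12.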